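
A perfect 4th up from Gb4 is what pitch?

Counting four letter names up from G lands on C.
A perfect fourth is 5 semitones; 5 semitones up from Gb4 gives Cb5.

Cb5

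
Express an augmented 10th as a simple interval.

Each octave removed subtracts seven from the number: 10 − 7 = 3.
Quality carries through unchanged, so the simple form is an augmented third.

augmented third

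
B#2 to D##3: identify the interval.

major third

B to D spans three letter names (B-C-D) — that makes it a third of some quality.
B#2 to D##3 is 4 semitones, matching the major third exactly, so the quality is major.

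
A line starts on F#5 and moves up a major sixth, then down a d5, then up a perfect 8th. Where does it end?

G##6

Up a major sixth from F#5: D#6 (9 semitones up).
D#6 down a diminished fifth → G##5 (6 semitones).
G##5 up a perfect octave → G##6 (12 semitones).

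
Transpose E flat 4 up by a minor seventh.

Counting seven letter names up from E lands on D.
A minor seventh spans 10 semitones, so from Eb4 the target pitch is Db5.

D flat 5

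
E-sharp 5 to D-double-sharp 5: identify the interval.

Descending from E#5 to D##5 is the same interval as ascending D##5 to E#5.
D to E spans two letter names (D-E) — that makes it a second of some quality.
At 1 semitone, D##5→E#5 falls one short of a major second: minor.

m2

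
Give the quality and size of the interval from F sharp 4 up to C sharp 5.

P5

F to C spans five letter names (F-G-A-B-C), so the interval is some kind of fifth.
F#4 to C#5 is 7 semitones, matching the perfect fifth exactly, so the quality is perfect.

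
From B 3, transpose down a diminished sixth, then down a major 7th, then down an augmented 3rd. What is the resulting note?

Down a diminished sixth from B3: D##3 (7 semitones down).
Down a major seventh from D##3: E#2 (11 semitones down).
E#2 down an augmented third → C2 (5 semitones).

C 2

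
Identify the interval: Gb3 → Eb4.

G to E spans six letter names (G-A-B-C-D-E): a sixth.
Counting semitones, Gb3→Eb4 is 9, which is the major sixth.

major sixth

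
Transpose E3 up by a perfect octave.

For an octave the letter name doesn't change: still E, an octave up.
Moving 12 semitones up from E3 (the size of a perfect octave) reaches E4.

E4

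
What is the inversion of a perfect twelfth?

First reduce the compound perfect twelfth to its simple form, a perfect fifth.
Interval numbers invert to sum to nine: 5 + 4 = 9, so a fifth inverts to a fourth.
And perfect stays perfect under inversion, so we get a perfect fourth.

perfect 4th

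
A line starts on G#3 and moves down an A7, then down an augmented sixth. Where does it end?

Cbb2

An augmented seventh down from G#3 is Ab2.
An augmented sixth down from Ab2 is Cbb2.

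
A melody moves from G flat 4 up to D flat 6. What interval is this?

perfect twelfth

G to D spans five letter names (G-A-B-C-D), plus an octave: a twelfth.
Counting semitones, Gb4→Db6 is 19, which is the perfect twelfth.
(Equivalently, a compound perfect fifth: a perfect fifth plus an octave.)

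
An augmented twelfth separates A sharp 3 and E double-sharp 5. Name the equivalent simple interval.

Take out an octave (7 from the number): 12 − 7 = 5.
Quality carries through unchanged, so the simple form is an augmented fifth.

augmented 5th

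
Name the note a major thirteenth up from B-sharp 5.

G-double-sharp 7

Counting six letter names plus an octave up from B lands on G.
A major thirteenth spans 21 semitones, so from B#5 the target pitch is G##7.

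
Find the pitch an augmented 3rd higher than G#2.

Counting three letter names up from G lands on B.
An augmented third spans 5 semitones, so from G#2 the target pitch is B##2.

B##2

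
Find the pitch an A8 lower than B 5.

B flat 4

For an octave the letter name doesn't change: still B, an octave down.
An augmented octave is 13 semitones; 13 semitones down from B5 gives Bb4.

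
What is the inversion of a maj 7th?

minor 2nd

Inverted interval numbers add to nine, so a seventh pairs with a second (7 + 2 = 9).
The quality also flips — major becomes minor — giving a minor second.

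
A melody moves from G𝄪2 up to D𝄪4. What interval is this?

G to D spans five letter names (G-A-B-C-D), plus an octave: a twelfth.
G##2 to D##4 is 19 semitones, matching the perfect twelfth exactly, so the quality is perfect.
(Equivalently, a compound perfect fifth: a perfect fifth plus an octave.)

perfect twelfth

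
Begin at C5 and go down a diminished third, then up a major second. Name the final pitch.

B#4

A diminished third down from C5 is A#4.
A#4 up a major second → B#4 (2 semitones).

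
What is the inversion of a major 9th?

First reduce the compound major ninth to its simple form, a major second.
The rule of nine gives the new number: 9 − 2 = 7, so a second becomes a seventh.
The quality also flips — major becomes minor — giving a minor seventh.

minor 7th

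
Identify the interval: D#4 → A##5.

D to A spans five letter names (D-E-F-G-A), plus an octave — that makes it a twelfth of some quality.
A perfect twelfth would be 19 semitones; D#4 to A##5 is 20, one semitone wider, so the interval is augmented.
(Equivalently, a compound augmented fifth: an augmented fifth plus an octave.)

A12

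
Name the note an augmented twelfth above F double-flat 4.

The twelfth's letter: F up five letter names plus an octave → C.
An augmented twelfth is 20 semitones; 20 semitones up from Fbb4 gives Cb6.

C flat 6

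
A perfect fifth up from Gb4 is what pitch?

The fifth takes the letter from G up to D.
A perfect fifth is 7 semitones; 7 semitones up from Gb4 gives Db5.

Db5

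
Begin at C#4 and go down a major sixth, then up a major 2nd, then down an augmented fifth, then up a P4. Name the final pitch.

C#4 down a major sixth → E3 (9 semitones).
E3 up a major second → F#3 (2 semitones).
Down an augmented fifth from F#3: Bb2 (8 semitones down).
A perfect fourth up from Bb2 is Eb3.

Eb3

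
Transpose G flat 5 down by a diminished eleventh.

D 4

The eleventh's letter: G down four letter names plus an octave → D.
A diminished eleventh spans 16 semitones, so from Gb5 the target pitch is D4.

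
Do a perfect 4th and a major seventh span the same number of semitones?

5 semitones (perfect fourth) vs 11 semitones (major seventh): not equal.

No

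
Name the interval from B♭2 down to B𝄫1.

Descending from Bb2 to Bbb1 is the same interval as ascending Bbb1 to Bb2.
B to B is the same letter name, plus an octave, so the interval is some kind of octave.
A perfect octave would be 12 semitones; Bbb1 to Bb2 is 13, one semitone wider, so the interval is augmented.

augmented octave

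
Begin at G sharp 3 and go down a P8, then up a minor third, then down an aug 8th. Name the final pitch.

B flat 1

G#3 down a perfect octave → G#2 (12 semitones).
G#2 up a minor third → B2 (3 semitones).
B2 down an augmented octave → Bb1 (13 semitones).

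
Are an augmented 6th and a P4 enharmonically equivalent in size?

10 semitones (augmented sixth) vs 5 semitones (perfect fourth): not equal.

No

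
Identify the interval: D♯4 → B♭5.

diminished thirteenth

D to B spans six letter names (D-E-F-G-A-B), plus an octave, so the interval is some kind of thirteenth.
D#4 to Bb5 spans 19 semitones — two semitones narrower than the major thirteenth (21) — giving a diminished thirteenth.
(Equivalently, a compound diminished sixth: a diminished sixth plus an octave.)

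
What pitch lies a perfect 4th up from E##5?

A##5

Four letter names up from E: A.
A perfect fourth spans 5 semitones, so from E##5 the target pitch is A##5.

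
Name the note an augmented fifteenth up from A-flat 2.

The letter stays A (same as the start), shifted two octaves up.
An augmented fifteenth is 25 semitones; 25 semitones up from Ab2 gives A4.

A 4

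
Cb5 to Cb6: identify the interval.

P8

C to C is the same letter name, plus an octave: an octave.
Cb5 to Cb6 is 12 semitones, matching the perfect octave exactly, so the quality is perfect.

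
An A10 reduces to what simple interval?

Each octave removed subtracts seven from the number: 10 − 7 = 3.
So an augmented tenth is an octave plus an augmented third. The quality is unchanged.

augmented 3rd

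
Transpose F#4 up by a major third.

Counting three letter names up from F lands on A.
A major third is 4 semitones; 4 semitones up from F#4 gives A#4.

A#4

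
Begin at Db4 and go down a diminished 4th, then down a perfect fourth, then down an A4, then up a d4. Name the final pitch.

Ebb3

Db4 down a diminished fourth → A3 (4 semitones).
Down a perfect fourth from A3: E3 (5 semitones down).
An augmented fourth down from E3 is Bb2.
A diminished fourth up from Bb2 is Ebb3.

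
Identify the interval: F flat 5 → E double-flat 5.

Descending from Fb5 to Ebb5 is the same interval as ascending Ebb5 to Fb5.
E to F spans two letter names (E-F): a second.
The major second spans 2 semitones, and Ebb5 to Fb5 is exactly 2 semitones — so this is a major second.

M2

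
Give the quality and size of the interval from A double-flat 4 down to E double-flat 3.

perfect eleventh

Descending from Abb4 to Ebb3 is the same interval as ascending Ebb3 to Abb4.
E to A spans four letter names (E-F-G-A), plus an octave: an eleventh.
Ebb3 to Abb4 is 17 semitones, matching the perfect eleventh exactly, so the quality is perfect.
(Equivalently, a compound perfect fourth: a perfect fourth plus an octave.)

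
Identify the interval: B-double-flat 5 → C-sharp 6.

B to C spans two letter names (B-C) — that makes it a second of some quality.
Bbb5 to C#6 spans 4 semitones — two semitones wider than the major second (2) — giving a doubly augmented second.

doubly augmented second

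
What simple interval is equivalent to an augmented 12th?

augmented fifth

Subtracting seven from the interval number removes an octave: 12 − 7 = 5.
That makes an augmented twelfth a compound augmented fifth — an octave plus an augmented fifth.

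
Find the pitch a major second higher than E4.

F#4

The second takes the letter from E up to F.
A major second is 2 semitones; 2 semitones up from E4 gives F#4.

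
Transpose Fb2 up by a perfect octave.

Fb3

For an octave the letter name doesn't change: still F, an octave up.
A perfect octave is 12 semitones; 12 semitones up from Fb2 gives Fb3.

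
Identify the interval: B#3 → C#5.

B to C spans two letter names (B-C), plus an octave: a ninth.
At 13 semitones, B#3→C#5 falls one short of a major ninth: minor.
(Equivalently, a compound minor second: a minor second plus an octave.)

minor ninth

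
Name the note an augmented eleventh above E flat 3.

A 4

The eleventh's letter: E up four letter names plus an octave → A.
An augmented eleventh spans 18 semitones, so from Eb3 the target pitch is A4.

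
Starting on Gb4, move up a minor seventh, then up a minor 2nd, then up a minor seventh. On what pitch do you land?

Fbb6

Gb4 up a minor seventh → Fb5 (10 semitones).
Up a minor second from Fb5: Gbb5 (1 semitone up).
Up a minor seventh from Gbb5: Fbb6 (10 semitones up).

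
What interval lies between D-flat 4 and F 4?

major third

D to F spans three letter names (D-E-F): a third.
Db4 to F4 is 4 semitones, matching the major third exactly, so the quality is major.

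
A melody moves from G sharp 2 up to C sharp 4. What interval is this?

P11

G to C spans four letter names (G-A-B-C), plus an octave: an eleventh.
G#2 to C#4 is 17 semitones, matching the perfect eleventh exactly, so the quality is perfect.
(Equivalently, a compound perfect fourth: a perfect fourth plus an octave.)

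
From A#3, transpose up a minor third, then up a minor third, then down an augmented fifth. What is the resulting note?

A minor third up from A#3 is C#4.
A minor third up from C#4 is E4.
Down an augmented fifth from E4: Ab3 (8 semitones down).

Ab3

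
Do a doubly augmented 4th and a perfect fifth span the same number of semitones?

Yes

A doubly augmented fourth spans 7 semitones, and a perfect fifth also spans 7 semitones — they're enharmonic.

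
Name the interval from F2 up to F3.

F to F is the same letter name, plus an octave: an octave.
F2 to F3 is 12 semitones, matching the perfect octave exactly, so the quality is perfect.

perfect octave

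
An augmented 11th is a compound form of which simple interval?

A4

Take out an octave (7 from the number): 11 − 7 = 4.
That makes an augmented eleventh a compound augmented fourth — an octave plus an augmented fourth.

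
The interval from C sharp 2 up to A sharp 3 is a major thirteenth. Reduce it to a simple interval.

Each octave removed subtracts seven from the number: 13 − 7 = 6.
Quality carries through unchanged, so the simple form is a major sixth.

major 6th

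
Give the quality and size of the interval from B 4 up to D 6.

minor tenth

B to D spans three letter names (B-C-D), plus an octave, so the interval is some kind of tenth.
A major tenth would be 16 semitones, but B4 to D6 is 15 — one semitone narrower, making it a minor tenth.
(Equivalently, a compound minor third: a minor third plus an octave.)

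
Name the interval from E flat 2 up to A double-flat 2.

E to A spans four letter names (E-F-G-A), so the interval is some kind of fourth.
The perfect fourth is 5 semitones; here we have 4, one semitone narrower: diminished.

diminished 4th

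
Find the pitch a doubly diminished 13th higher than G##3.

Six letters up from G (plus an octave) reaches E.
A doubly diminished thirteenth is 18 semitones; 18 semitones up from G##3 gives Eb5.

Eb5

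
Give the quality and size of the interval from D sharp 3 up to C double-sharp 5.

major fourteenth

D to C spans seven letter names (D-E-F-G-A-B-C), plus an octave, so the interval is some kind of fourteenth.
The major fourteenth spans 23 semitones, and D#3 to C##5 is exactly 23 semitones — so this is a major fourteenth.
(Equivalently, a compound major seventh: a major seventh plus an octave.)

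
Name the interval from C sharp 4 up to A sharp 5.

major thirteenth

C to A spans six letter names (C-D-E-F-G-A), plus an octave: a thirteenth.
Counting semitones, C#4→A#5 is 21, which is the major thirteenth.
(Equivalently, a compound major sixth: a major sixth plus an octave.)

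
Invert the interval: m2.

Inverted interval numbers add to nine, so a second pairs with a seventh (2 + 7 = 9).
Quality inverts too: minor becomes major. That makes the inversion a major seventh.

major seventh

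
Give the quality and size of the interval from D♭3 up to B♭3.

major sixth

D to B spans six letter names (D-E-F-G-A-B) — that makes it a sixth of some quality.
Db3 to Bb3 is 9 semitones, matching the major sixth exactly, so the quality is major.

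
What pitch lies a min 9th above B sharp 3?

Counting two letter names plus an octave up from B lands on C.
Moving 13 semitones up from B#3 (the size of a minor ninth) reaches C#5.

C sharp 5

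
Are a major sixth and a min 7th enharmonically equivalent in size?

No

A major sixth spans 9 semitones; a minor seventh spans 10 semitones. They differ by 1.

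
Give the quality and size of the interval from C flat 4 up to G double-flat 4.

diminished fifth

C to G spans five letter names (C-D-E-F-G): a fifth.
A perfect fifth would be 7 semitones; Cb4 to Gbb4 is 6, one semitone narrower, so the interval is diminished.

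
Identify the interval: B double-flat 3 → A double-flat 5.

minor fourteenth

B to A spans seven letter names (B-C-D-E-F-G-A), plus an octave — that makes it a fourteenth of some quality.
Bbb3 to Abb5 is 22 semitones, a half step short of the major fourteenth (23), so this is minor.
(Equivalently, a compound minor seventh: a minor seventh plus an octave.)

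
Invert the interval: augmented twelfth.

First reduce the compound augmented twelfth to its simple form, an augmented fifth.
The rule of nine gives the new number: 9 − 5 = 4, so a fifth becomes a fourth.
And augmented becomes diminished under inversion, so we get a diminished fourth.

diminished 4th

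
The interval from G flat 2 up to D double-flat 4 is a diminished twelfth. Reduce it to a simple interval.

d5

Each octave removed subtracts seven from the number: 12 − 7 = 5.
Quality carries through unchanged, so the simple form is a diminished fifth.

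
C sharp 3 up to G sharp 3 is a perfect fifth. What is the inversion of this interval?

perfect fourth

The rule of nine gives the new number: 9 − 5 = 4, so a fifth becomes a fourth.
And perfect stays perfect under inversion, so we get a perfect fourth.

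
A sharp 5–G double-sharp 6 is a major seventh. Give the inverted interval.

The rule of nine gives the new number: 9 − 7 = 2, so a seventh becomes a second.
The quality also flips — major becomes minor — giving a minor second.

minor second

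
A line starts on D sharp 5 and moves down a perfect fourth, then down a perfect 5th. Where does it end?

D sharp 4

A perfect fourth down from D#5 is A#4.
A#4 down a perfect fifth → D#4 (7 semitones).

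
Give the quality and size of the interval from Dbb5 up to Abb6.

perfect twelfth

D to A spans five letter names (D-E-F-G-A), plus an octave: a twelfth.
Counting semitones, Dbb5→Abb6 is 19, which is the perfect twelfth.
(Equivalently, a compound perfect fifth: a perfect fifth plus an octave.)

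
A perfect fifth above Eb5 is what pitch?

Bb5

Counting five letter names up from E lands on B.
A perfect fifth is 7 semitones; 7 semitones up from Eb5 gives Bb5.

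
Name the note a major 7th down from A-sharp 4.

Counting seven letter names down from A lands on B.
A major seventh spans 11 semitones, so from A#4 the target pitch is B3.

B 3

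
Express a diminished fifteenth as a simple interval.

diminished octave

Each octave removed subtracts seven from the number: 15 − 7 = 8.
So a diminished fifteenth is an octave plus a diminished octave. The quality is unchanged.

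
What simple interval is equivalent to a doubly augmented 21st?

Each octave removed subtracts seven from the number: 21 − 14 = 7.
Quality carries through unchanged, so the simple form is a doubly augmented seventh.

AA7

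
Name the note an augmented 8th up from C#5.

C##6

For an octave the letter name doesn't change: still C, an octave up.
Moving 13 semitones up from C#5 (the size of an augmented octave) reaches C##6.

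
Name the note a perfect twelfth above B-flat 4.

F 6

Five letters up from B (plus an octave) reaches F.
Moving 19 semitones up from Bb4 (the size of a perfect twelfth) reaches F6.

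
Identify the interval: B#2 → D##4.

major tenth

B to D spans three letter names (B-C-D), plus an octave, so the interval is some kind of tenth.
B#2 to D##4 is 16 semitones, matching the major tenth exactly, so the quality is major.
(Equivalently, a compound major third: a major third plus an octave.)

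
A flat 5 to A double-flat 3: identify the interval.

A15

Descending from Ab5 to Abb3 is the same interval as ascending Abb3 to Ab5.
A to A is the same letter name, plus 2 octaves, so the interval is some kind of fifteenth.
A perfect fifteenth would be 24 semitones; Abb3 to Ab5 is 25, one semitone wider, so the interval is augmented.
(Equivalently, a compound augmented octave: an augmented octave plus an octave.)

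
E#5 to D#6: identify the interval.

E to D spans seven letter names (E-F-G-A-B-C-D), so the interval is some kind of seventh.
A major seventh would be 11 semitones, but E#5 to D#6 is 10 — one semitone narrower, making it a minor seventh.

minor seventh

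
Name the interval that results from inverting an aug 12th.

First reduce the compound augmented twelfth to its simple form, an augmented fifth.
The rule of nine gives the new number: 9 − 5 = 4, so a fifth becomes a fourth.
And augmented becomes diminished under inversion, so we get a diminished fourth.

diminished fourth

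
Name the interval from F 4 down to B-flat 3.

Descending from F4 to Bb3 is the same interval as ascending Bb3 to F4.
B to F spans five letter names (B-C-D-E-F) — that makes it a fifth of some quality.
Bb3 to F4 is 7 semitones, matching the perfect fifth exactly, so the quality is perfect.

perfect fifth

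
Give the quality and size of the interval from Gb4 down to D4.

diminished fourth

Descending from Gb4 to D4 is the same interval as ascending D4 to Gb4.
D to G spans four letter names (D-E-F-G): a fourth.
D4 to Gb4 spans 4 semitones — one semitone narrower than the perfect fourth (5) — giving a diminished fourth.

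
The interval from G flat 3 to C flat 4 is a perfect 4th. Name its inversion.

P5

Interval numbers invert to sum to nine: 4 + 5 = 9, so a fourth inverts to a fifth.
The quality also flips — perfect stays perfect — giving a perfect fifth.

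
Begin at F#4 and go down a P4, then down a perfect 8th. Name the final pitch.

Down a perfect fourth from F#4: C#4 (5 semitones down).
Down a perfect octave from C#4: C#3 (12 semitones down).

C#3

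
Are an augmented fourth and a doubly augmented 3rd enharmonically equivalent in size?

An augmented fourth = 6 semitones = a doubly augmented third; enharmonically equal.

Yes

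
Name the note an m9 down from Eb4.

Counting two letter names plus an octave down from E lands on D.
Moving 13 semitones down from Eb4 (the size of a minor ninth) reaches D3.

D3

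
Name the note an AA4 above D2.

Four letter names up from D: G.
Moving 7 semitones up from D2 (the size of a doubly augmented fourth) reaches G##2.

G##2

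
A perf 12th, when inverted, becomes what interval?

First reduce the compound perfect twelfth to its simple form, a perfect fifth.
Interval numbers invert to sum to nine: 5 + 4 = 9, so a fifth inverts to a fourth.
And perfect stays perfect under inversion, so we get a perfect fourth.

perfect fourth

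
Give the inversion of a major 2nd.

Inverted interval numbers add to nine, so a second pairs with a seventh (2 + 7 = 9).
The quality also flips — major becomes minor — giving a minor seventh.

m7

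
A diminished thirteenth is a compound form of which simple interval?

diminished 6th

Subtracting seven from the interval number removes an octave: 13 − 7 = 6.
That makes a diminished thirteenth a compound diminished sixth — an octave plus a diminished sixth.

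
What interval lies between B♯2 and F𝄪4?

B to F spans five letter names (B-C-D-E-F), plus an octave: a twelfth.
The perfect twelfth spans 19 semitones, and B#2 to F##4 is exactly 19 semitones — so this is a perfect twelfth.
(Equivalently, a compound perfect fifth: a perfect fifth plus an octave.)

perfect twelfth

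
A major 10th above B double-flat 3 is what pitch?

D flat 5

The tenth's letter: B up three letter names plus an octave → D.
Moving 16 semitones up from Bbb3 (the size of a major tenth) reaches Db5.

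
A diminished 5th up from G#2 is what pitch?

Counting five letter names up from G lands on D.
A diminished fifth spans 6 semitones, so from G#2 the target pitch is D3.

D3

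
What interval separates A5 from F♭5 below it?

A3

Descending from A5 to Fb5 is the same interval as ascending Fb5 to A5.
F to A spans three letter names (F-G-A), so the interval is some kind of third.
The major third is 4 semitones; here we have 5, one semitone wider: augmented.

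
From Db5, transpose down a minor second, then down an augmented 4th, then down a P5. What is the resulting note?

Cb4

A minor second down from Db5 is C5.
Down an augmented fourth from C5: Gb4 (6 semitones down).
Down a perfect fifth from Gb4: Cb4 (7 semitones down).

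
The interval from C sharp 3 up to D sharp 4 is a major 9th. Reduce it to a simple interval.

Each octave removed subtracts seven from the number: 9 − 7 = 2.
That makes a major ninth a compound major second — an octave plus a major second.

M2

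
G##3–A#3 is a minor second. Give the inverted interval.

major 7th

The rule of nine gives the new number: 9 − 2 = 7, so a second becomes a seventh.
Quality inverts too: minor becomes major. That makes the inversion a major seventh.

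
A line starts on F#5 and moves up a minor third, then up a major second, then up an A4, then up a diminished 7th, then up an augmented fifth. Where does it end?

F#5 up a minor third → A5 (3 semitones).
A major second up from A5 is B5.
An augmented fourth up from B5 is E#6.
E#6 up a diminished seventh → D7 (9 semitones).
An augmented fifth up from D7 is A#7.

A#7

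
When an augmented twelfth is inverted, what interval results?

diminished 4th

First reduce the compound augmented twelfth to its simple form, an augmented fifth.
The rule of nine gives the new number: 9 − 5 = 4, so a fifth becomes a fourth.
Quality inverts too: augmented becomes diminished. That makes the inversion a diminished fourth.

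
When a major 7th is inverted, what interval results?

m2

The rule of nine gives the new number: 9 − 7 = 2, so a seventh becomes a second.
Quality inverts too: major becomes minor. That makes the inversion a minor second.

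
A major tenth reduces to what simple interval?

M3

Each octave removed subtracts seven from the number: 10 − 7 = 3.
That makes a major tenth a compound major third — an octave plus a major third.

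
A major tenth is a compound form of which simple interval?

major third

Subtracting seven from the interval number removes an octave: 10 − 7 = 3.
That makes a major tenth a compound major third — an octave plus a major third.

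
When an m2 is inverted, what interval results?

major 7th

Interval numbers invert to sum to nine: 2 + 7 = 9, so a second inverts to a seventh.
The quality also flips — minor becomes major — giving a major seventh.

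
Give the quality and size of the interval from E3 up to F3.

minor second

E to F spans two letter names (E-F): a second.
At 1 semitone, E3→F3 falls one short of a major second: minor.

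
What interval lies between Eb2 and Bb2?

E to B spans five letter names (E-F-G-A-B), so the interval is some kind of fifth.
Eb2 to Bb2 is 7 semitones, matching the perfect fifth exactly, so the quality is perfect.

perfect 5th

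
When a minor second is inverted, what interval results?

Inverted interval numbers add to nine, so a second pairs with a seventh (2 + 7 = 9).
Quality inverts too: minor becomes major. That makes the inversion a major seventh.

M7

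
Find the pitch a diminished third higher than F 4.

A-double-flat 4

The third takes the letter from F up to A.
A diminished third spans 2 semitones, so from F4 the target pitch is Abb4.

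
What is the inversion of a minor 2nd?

major 7th

The rule of nine gives the new number: 9 − 2 = 7, so a second becomes a seventh.
The quality also flips — minor becomes major — giving a major seventh.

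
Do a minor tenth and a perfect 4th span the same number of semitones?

No

A minor tenth spans 15 semitones; a perfect fourth spans 5 semitones. They differ by 10.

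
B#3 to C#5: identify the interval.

B to C spans two letter names (B-C), plus an octave: a ninth.
B#3 to C#5 is 13 semitones, a half step short of the major ninth (14), so this is minor.
(Equivalently, a compound minor second: a minor second plus an octave.)

m9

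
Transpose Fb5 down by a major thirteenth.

Abb3

Six letters down from F (plus an octave) reaches A.
Moving 21 semitones down from Fb5 (the size of a major thirteenth) reaches Abb3.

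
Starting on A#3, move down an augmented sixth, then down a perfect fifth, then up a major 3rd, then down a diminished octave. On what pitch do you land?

A#1

Down an augmented sixth from A#3: C3 (10 semitones down).
Down a perfect fifth from C3: F2 (7 semitones down).
Up a major third from F2: A2 (4 semitones up).
Down a diminished octave from A2: A#1 (11 semitones down).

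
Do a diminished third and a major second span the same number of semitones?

A diminished third = 2 semitones = a major second; enharmonically equal.

Yes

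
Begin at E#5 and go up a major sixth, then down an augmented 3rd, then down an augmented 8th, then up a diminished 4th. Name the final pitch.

Dbb5

A major sixth up from E#5 is C##6.
C##6 down an augmented third → A5 (5 semitones).
Down an augmented octave from A5: Ab4 (13 semitones down).
Ab4 up a diminished fourth → Dbb5 (4 semitones).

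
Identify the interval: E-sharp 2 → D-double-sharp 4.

major fourteenth

E to D spans seven letter names (E-F-G-A-B-C-D), plus an octave, so the interval is some kind of fourteenth.
The major fourteenth spans 23 semitones, and E#2 to D##4 is exactly 23 semitones — so this is a major fourteenth.
(Equivalently, a compound major seventh: a major seventh plus an octave.)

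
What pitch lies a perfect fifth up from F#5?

C#6

Counting five letter names up from F lands on C.
A perfect fifth spans 7 semitones, so from F#5 the target pitch is C#6.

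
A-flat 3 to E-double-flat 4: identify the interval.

A to E spans five letter names (A-B-C-D-E), so the interval is some kind of fifth.
A perfect fifth would be 7 semitones; Ab3 to Ebb4 is 6, one semitone narrower, so the interval is diminished.

diminished fifth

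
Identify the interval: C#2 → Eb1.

augmented 6th

Descending from C#2 to Eb1 is the same interval as ascending Eb1 to C#2.
E to C spans six letter names (E-F-G-A-B-C): a sixth.
The major sixth is 9 semitones; here we have 10, one semitone wider: augmented.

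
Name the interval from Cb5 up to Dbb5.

minor second

C to D spans two letter names (C-D) — that makes it a second of some quality.
A major second would be 2 semitones, but Cb5 to Dbb5 is 1 — one semitone narrower, making it a minor second.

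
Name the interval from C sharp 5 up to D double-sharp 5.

C to D spans two letter names (C-D), so the interval is some kind of second.
A major second would be 2 semitones; C#5 to D##5 is 3, one semitone wider, so the interval is augmented.

augmented second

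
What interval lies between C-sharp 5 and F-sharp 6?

perfect eleventh

C to F spans four letter names (C-D-E-F), plus an octave: an eleventh.
Counting semitones, C#5→F#6 is 17, which is the perfect eleventh.
(Equivalently, a compound perfect fourth: a perfect fourth plus an octave.)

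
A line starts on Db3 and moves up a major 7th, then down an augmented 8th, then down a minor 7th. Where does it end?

A major seventh up from Db3 is C4.
C4 down an augmented octave → Cb3 (13 semitones).
A minor seventh down from Cb3 is Db2.

Db2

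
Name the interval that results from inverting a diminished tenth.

augmented sixth

First reduce the compound diminished tenth to its simple form, a diminished third.
Inverted interval numbers add to nine, so a third pairs with a sixth (3 + 6 = 9).
Quality inverts too: diminished becomes augmented. That makes the inversion an augmented sixth.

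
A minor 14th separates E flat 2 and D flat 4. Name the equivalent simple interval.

m7

Each octave removed subtracts seven from the number: 14 − 7 = 7.
So a minor fourteenth is an octave plus a minor seventh. The quality is unchanged.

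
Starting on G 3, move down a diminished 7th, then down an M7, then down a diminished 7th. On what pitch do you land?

C double-sharp 1

A diminished seventh down from G3 is A#2.
A major seventh down from A#2 is B1.
Down a diminished seventh from B1: C##1 (9 semitones down).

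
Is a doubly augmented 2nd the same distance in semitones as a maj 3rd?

Yes

A doubly augmented second spans 4 semitones, and a major third also spans 4 semitones — they're enharmonic.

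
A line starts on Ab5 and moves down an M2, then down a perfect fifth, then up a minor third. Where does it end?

A major second down from Ab5 is Gb5.
A perfect fifth down from Gb5 is Cb5.
Cb5 up a minor third → Ebb5 (3 semitones).

Ebb5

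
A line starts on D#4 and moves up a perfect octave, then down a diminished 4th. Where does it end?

A perfect octave up from D#4 is D#5.
Down a diminished fourth from D#5: A##4 (4 semitones down).

A##4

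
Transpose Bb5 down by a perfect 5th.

The fifth takes the letter from B down to E.
A perfect fifth is 7 semitones; 7 semitones down from Bb5 gives Eb5.

Eb5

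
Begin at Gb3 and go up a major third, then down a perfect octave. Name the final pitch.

Bb2

Gb3 up a major third → Bb3 (4 semitones).
Down a perfect octave from Bb3: Bb2 (12 semitones down).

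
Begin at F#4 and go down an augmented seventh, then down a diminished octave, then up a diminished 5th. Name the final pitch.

Db3

An augmented seventh down from F#4 is Gb3.
A diminished octave down from Gb3 is G2.
Up a diminished fifth from G2: Db3 (6 semitones up).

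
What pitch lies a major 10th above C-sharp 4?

Three letters up from C (plus an octave) reaches E.
Moving 16 semitones up from C#4 (the size of a major tenth) reaches E#5.

E-sharp 5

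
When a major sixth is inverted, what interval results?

Inverted interval numbers add to nine, so a sixth pairs with a third (6 + 3 = 9).
Quality inverts too: major becomes minor. That makes the inversion a minor third.

minor 3rd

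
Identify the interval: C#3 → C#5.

C to C is the same letter name, plus 2 octaves, so the interval is some kind of fifteenth.
The perfect fifteenth spans 24 semitones, and C#3 to C#5 is exactly 24 semitones — so this is a perfect fifteenth.
(Equivalently, a compound perfect octave: a perfect octave plus an octave.)

perfect 15th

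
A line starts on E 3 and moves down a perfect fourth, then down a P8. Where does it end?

E3 down a perfect fourth → B2 (5 semitones).
B2 down a perfect octave → B1 (12 semitones).

B 1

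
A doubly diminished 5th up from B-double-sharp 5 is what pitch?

Counting five letter names up from B lands on F.
A doubly diminished fifth is 5 semitones; 5 semitones up from B##5 gives F#6.

F-sharp 6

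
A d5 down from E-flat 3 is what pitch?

A 2

The fifth takes the letter from E down to A.
Moving 6 semitones down from Eb3 (the size of a diminished fifth) reaches A2.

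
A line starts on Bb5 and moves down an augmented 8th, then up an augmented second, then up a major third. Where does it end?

E5

An augmented octave down from Bb5 is Bbb4.
Up an augmented second from Bbb4: C5 (3 semitones up).
C5 up a major third → E5 (4 semitones).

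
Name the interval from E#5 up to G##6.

major tenth

E to G spans three letter names (E-F-G), plus an octave: a tenth.
E#5 to G##6 is 16 semitones, matching the major tenth exactly, so the quality is major.
(Equivalently, a compound major third: a major third plus an octave.)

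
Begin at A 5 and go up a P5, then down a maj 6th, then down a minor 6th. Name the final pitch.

B 4

Up a perfect fifth from A5: E6 (7 semitones up).
A major sixth down from E6 is G5.
G5 down a minor sixth → B4 (8 semitones).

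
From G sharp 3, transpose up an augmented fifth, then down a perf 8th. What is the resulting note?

An augmented fifth up from G#3 is D##4.
D##4 down a perfect octave → D##3 (12 semitones).

D double-sharp 3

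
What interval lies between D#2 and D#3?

perfect 8th

D to D is the same letter name, plus an octave: an octave.
Counting semitones, D#2→D#3 is 12, which is the perfect octave.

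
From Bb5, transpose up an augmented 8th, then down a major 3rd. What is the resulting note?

G6

Bb5 up an augmented octave → B6 (13 semitones).
A major third down from B6 is G6.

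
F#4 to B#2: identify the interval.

Descending from F#4 to B#2 is the same interval as ascending B#2 to F#4.
B to F spans five letter names (B-C-D-E-F), plus an octave: a twelfth.
B#2 to F#4 spans 18 semitones — one semitone narrower than the perfect twelfth (19) — giving a diminished twelfth.
(Equivalently, a compound diminished fifth: a diminished fifth plus an octave.)

diminished twelfth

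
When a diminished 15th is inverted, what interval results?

A1

First reduce the compound diminished fifteenth to its simple form, a diminished octave.
The rule of nine gives the new number: 9 − 8 = 1, so an octave becomes a unison.
And diminished becomes augmented under inversion, so we get an augmented unison.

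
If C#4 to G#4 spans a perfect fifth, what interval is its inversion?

The rule of nine gives the new number: 9 − 5 = 4, so a fifth becomes a fourth.
The quality also flips — perfect stays perfect — giving a perfect fourth.

perfect 4th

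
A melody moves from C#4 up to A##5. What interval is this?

augmented thirteenth

C to A spans six letter names (C-D-E-F-G-A), plus an octave: a thirteenth.
The major thirteenth is 21 semitones; here we have 22, one semitone wider: augmented.
(Equivalently, a compound augmented sixth: an augmented sixth plus an octave.)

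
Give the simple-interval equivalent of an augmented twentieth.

Each octave removed subtracts seven from the number: 20 − 14 = 6.
Quality carries through unchanged, so the simple form is an augmented sixth.

augmented sixth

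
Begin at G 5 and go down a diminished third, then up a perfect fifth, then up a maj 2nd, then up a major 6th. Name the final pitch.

G5 down a diminished third → E#5 (2 semitones).
A perfect fifth up from E#5 is B#5.
Up a major second from B#5: C##6 (2 semitones up).
C##6 up a major sixth → A##6 (9 semitones).

A double-sharp 6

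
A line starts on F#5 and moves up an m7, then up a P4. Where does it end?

A6

F#5 up a minor seventh → E6 (10 semitones).
Up a perfect fourth from E6: A6 (5 semitones up).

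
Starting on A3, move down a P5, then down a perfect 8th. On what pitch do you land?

A3 down a perfect fifth → D3 (7 semitones).
A perfect octave down from D3 is D2.

D2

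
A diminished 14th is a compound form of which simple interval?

Each octave removed subtracts seven from the number: 14 − 7 = 7.
That makes a diminished fourteenth a compound diminished seventh — an octave plus a diminished seventh.

diminished seventh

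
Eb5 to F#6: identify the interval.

augmented 9th

E to F spans two letter names (E-F), plus an octave, so the interval is some kind of ninth.
Eb5 to F#6 spans 15 semitones — one semitone wider than the major ninth (14) — giving an augmented ninth.
(Equivalently, a compound augmented second: an augmented second plus an octave.)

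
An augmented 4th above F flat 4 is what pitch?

B flat 4

Four letter names up from F: B.
An augmented fourth is 6 semitones; 6 semitones up from Fb4 gives Bb4.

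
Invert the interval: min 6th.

major 3rd

The rule of nine gives the new number: 9 − 6 = 3, so a sixth becomes a third.
The quality also flips — minor becomes major — giving a major third.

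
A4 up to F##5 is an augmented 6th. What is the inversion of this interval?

The rule of nine gives the new number: 9 − 6 = 3, so a sixth becomes a third.
The quality also flips — augmented becomes diminished — giving a diminished third.

d3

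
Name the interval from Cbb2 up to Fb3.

C to F spans four letter names (C-D-E-F), plus an octave, so the interval is some kind of eleventh.
The perfect eleventh is 17 semitones; here we have 18, one semitone wider: augmented.
(Equivalently, a compound augmented fourth: an augmented fourth plus an octave.)

A11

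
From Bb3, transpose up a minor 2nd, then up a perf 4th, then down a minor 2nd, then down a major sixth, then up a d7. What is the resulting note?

A minor second up from Bb3 is Cb4.
A perfect fourth up from Cb4 is Fb4.
Down a minor second from Fb4: Eb4 (1 semitone down).
A major sixth down from Eb4 is Gb3.
A diminished seventh up from Gb3 is Fbb4.

Fbb4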